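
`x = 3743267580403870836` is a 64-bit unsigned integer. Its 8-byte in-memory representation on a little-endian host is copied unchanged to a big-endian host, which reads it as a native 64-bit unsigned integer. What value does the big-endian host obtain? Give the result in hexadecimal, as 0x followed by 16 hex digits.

3743267580403870836 in 64-bit hexadecimal is 0x33F2C2081D356C74.
Stored little-endian, the bytes at ascending addresses are 74 6C 35 1D 08 C2 F2 33.
Read back as big-endian, the last byte is least significant, giving 0x746C351D08C2F233.

0x746C351D08C2F233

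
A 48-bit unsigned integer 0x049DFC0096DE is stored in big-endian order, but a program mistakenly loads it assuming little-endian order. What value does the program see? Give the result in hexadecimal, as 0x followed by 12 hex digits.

Stored big-endian, the bytes at ascending addresses are 04 9D FC 00 96 DE.
Read back as little-endian, the first byte is least significant, giving 0xDE9600FC9D04.

0xDE9600FC9D04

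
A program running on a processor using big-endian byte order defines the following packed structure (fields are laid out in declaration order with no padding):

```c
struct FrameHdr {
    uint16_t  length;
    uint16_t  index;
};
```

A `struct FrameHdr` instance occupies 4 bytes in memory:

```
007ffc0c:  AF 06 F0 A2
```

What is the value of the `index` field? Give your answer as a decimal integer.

`index` follows `length` (2 bytes), so it starts at byte offset 2 and occupies 2 bytes.
Bytes at offsets 2..3: F0 A2.
Big-endian: lowest address holds the most-significant byte.
The bytes are already most-significant first: 0xF0A2.
0xF0A2 = 61602.

61602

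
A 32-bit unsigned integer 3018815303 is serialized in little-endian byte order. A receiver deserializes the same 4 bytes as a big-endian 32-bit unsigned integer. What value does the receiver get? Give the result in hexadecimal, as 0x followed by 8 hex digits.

3018815303 in 32-bit hexadecimal is 0xB3EF7747.
Stored little-endian, the bytes at ascending addresses are 47 77 EF B3.
Read back as big-endian, the last byte is least significant, giving 0x4777EFB3.

0x4777EFB3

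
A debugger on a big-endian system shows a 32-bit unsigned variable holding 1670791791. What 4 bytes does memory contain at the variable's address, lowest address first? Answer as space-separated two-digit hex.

1670791791 in hexadecimal, padded to 32 bits, is 0x6396426F.
Split into bytes (most-significant first): 63 96 42 6F.
Big-endian: lowest address holds the most-significant byte.
So the memory order matches the most-significant-first order: 63 96 42 6F.

63 96 42 6F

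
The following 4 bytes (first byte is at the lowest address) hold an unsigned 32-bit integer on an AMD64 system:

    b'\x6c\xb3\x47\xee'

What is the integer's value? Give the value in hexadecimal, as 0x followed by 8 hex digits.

Little-endian: lowest address holds the least-significant byte.
Reassemble most-significant byte first: EE 47 B3 6C → 0xEE47B36C.

0xEE47B36C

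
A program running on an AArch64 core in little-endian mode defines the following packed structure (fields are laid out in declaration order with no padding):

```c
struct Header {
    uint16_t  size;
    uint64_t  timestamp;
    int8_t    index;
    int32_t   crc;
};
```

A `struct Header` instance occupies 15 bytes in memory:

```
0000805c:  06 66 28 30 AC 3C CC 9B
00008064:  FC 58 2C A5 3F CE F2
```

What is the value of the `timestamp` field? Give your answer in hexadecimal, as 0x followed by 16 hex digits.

0x58FC9BCC3CAC3028

`timestamp` follows `size` (2 bytes), so it starts at byte offset 2 and occupies 8 bytes.
Bytes at offsets 2..9: 28 30 AC 3C CC 9B FC 58.
Little-endian: lowest address holds the least-significant byte.
Reassemble most-significant byte first: 58 FC 9B CC 3C AC 30 28 → 0x58FC9BCC3CAC3028.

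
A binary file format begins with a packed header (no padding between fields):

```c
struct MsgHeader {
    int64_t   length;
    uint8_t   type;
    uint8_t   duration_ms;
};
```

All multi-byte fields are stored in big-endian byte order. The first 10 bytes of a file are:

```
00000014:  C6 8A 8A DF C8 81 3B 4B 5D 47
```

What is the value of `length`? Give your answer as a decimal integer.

`length` is the first field, at byte offset 0, occupying 8 bytes.
Bytes at offsets 0..7: C6 8A 8A DF C8 81 3B 4B.
Big-endian stores the most-significant byte at the lowest address.
The bytes are already most-significant first: 0xC68A8ADFC8813B4B.
Top bit is set, so as a signed 64-bit value this is 0xC68A8ADFC8813B4B − 2^64 = -4140344213667497141.

-4140344213667497141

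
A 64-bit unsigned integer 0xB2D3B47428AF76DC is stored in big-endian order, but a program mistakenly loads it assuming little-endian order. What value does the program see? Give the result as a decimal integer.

15886077323887563698

Stored big-endian, the bytes at ascending addresses are B2 D3 B4 74 28 AF 76 DC.
Read back as little-endian, the first byte is least significant, giving 0xDC76AF2874B4D3B2.
0xDC76AF2874B4D3B2 = 15886077323887563698.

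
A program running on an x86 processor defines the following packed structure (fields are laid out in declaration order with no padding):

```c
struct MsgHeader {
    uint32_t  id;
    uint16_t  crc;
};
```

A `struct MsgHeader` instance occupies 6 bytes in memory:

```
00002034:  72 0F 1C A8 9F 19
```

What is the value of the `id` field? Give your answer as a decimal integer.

2820411250

`id` is the first field, at byte offset 0, occupying 4 bytes.
Bytes at offsets 0..3: 72 0F 1C A8.
Little-endian stores the least-significant byte at the lowest address.
Reassemble most-significant byte first: A8 1C 0F 72 → 0xA81C0F72.
0xA81C0F72 = 2820411250.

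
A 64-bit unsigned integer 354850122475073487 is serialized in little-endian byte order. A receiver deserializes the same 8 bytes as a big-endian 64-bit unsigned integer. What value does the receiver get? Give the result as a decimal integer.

354850122475073487 in 64-bit hexadecimal is 0x04ECAE4E6AA16FCF.
Stored little-endian, the bytes at ascending addresses are CF 6F A1 6A 4E AE EC 04.
Read back as big-endian, the last byte is least significant, giving 0xCF6FA16A4EAEEC04.
0xCF6FA16A4EAEEC04 = 14947343166224657412.

14947343166224657412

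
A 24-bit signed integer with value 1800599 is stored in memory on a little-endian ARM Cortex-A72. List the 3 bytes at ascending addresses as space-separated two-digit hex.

97 79 1B

1800599 in hexadecimal, padded to 24 bits, is 0x1B7997.
Split into bytes (most-significant first): 1B 79 97.
Little-endian: lowest address holds the least-significant byte.
So at ascending addresses the bytes are 97 79 1B.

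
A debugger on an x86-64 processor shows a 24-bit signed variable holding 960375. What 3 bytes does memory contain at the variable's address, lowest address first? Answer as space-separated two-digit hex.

77 A7 0E

960375 in hexadecimal, padded to 24 bits, is 0x0EA777.
Split into bytes (most-significant first): 0E A7 77.
Little-endian stores the least-significant byte at the lowest address.
So at ascending addresses the bytes are 77 A7 0E.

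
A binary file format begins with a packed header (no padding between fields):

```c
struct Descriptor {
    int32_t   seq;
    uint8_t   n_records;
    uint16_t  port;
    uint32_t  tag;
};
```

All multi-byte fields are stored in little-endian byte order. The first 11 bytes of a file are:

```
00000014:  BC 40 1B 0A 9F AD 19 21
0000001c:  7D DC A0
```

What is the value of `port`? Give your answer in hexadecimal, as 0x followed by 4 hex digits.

0x19AD

`port` follows `seq` (4 B), `n_records` (1 B), so it starts at offset 4 + 1 = 5 and occupies 2 bytes.
Bytes at offsets 5..6: AD 19.
Little-endian stores the least-significant byte at the lowest address.
Reassemble most-significant byte first: 19 AD → 0x19AD.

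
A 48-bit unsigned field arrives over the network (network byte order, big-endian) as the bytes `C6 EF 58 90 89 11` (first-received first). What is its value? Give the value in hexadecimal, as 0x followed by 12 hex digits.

In big-endian order the high byte comes first in memory.
The bytes are already most-significant first: 0xC6EF58908911.

0xC6EF58908911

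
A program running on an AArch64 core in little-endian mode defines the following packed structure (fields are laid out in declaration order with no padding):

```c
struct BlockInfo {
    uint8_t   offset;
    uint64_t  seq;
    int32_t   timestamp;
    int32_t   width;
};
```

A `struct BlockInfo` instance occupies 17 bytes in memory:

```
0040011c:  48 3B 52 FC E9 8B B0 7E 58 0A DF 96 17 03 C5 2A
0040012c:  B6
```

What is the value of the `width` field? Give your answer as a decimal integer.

`width` follows `offset` (1 B), `seq` (8 B), `timestamp` (4 B), so it starts at offset 1 + 8 + 4 = 13 and occupies 4 bytes.
Bytes at offsets 13..16: 03 C5 2A B6.
In little-endian order the low byte comes first in memory.
Reassemble most-significant byte first: B6 2A C5 03 → 0xB62AC503.
Top bit is set, so as a signed 32-bit value this is 0xB62AC503 − 2^32 = -1238711037.

-1238711037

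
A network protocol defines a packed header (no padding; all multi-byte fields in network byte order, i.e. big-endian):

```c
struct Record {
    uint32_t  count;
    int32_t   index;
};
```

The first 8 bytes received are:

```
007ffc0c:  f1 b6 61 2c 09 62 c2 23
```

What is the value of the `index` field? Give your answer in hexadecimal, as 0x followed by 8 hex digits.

0x0962C223

`index` follows `count` (4 bytes), so it starts at byte offset 4 and occupies 4 bytes.
Bytes at offsets 4..7: 09 62 C2 23.
Big-endian: lowest address holds the most-significant byte.
The bytes are already most-significant first: 0x0962C223.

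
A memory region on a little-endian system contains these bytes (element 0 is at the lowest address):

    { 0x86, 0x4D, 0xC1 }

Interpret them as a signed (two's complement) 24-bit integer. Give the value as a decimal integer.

Little-endian stores the least-significant byte at the lowest address.
Reassemble most-significant byte first: C1 4D 86 → 0xC14D86.
Top bit is set, so as a signed 24-bit value this is 0xC14D86 − 2^24 = -4108922.

-4108922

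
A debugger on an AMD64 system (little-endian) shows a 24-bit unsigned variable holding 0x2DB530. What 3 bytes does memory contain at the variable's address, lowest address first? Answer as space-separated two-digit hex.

30 B5 2D

Split into bytes (most-significant first): 2D B5 30.
In little-endian order the low byte comes first in memory.
So at ascending addresses the bytes are 30 B5 2D.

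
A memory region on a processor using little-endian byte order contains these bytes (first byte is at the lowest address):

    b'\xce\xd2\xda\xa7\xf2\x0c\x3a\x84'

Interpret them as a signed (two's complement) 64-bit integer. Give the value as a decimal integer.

In little-endian order the low byte comes first in memory.
Reassemble most-significant byte first: 84 3A 0C F2 A7 DA D2 CE → 0x843A0CF2A7DAD2CE.
Top bit is set, so as a signed 64-bit value this is 0x843A0CF2A7DAD2CE − 2^64 = -8918801875716091186.

-8918801875716091186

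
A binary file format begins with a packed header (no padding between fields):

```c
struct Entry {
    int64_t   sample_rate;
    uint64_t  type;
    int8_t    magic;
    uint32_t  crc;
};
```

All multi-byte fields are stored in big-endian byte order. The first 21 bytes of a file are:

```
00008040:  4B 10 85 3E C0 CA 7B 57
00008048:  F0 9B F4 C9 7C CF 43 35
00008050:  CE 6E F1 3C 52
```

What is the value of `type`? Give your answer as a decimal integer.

`type` follows `sample_rate` (8 bytes), so it starts at byte offset 8 and occupies 8 bytes.
Bytes at offsets 8..15: F0 9B F4 C9 7C CF 43 35.
Big-endian: lowest address holds the most-significant byte.
The bytes are already most-significant first: 0xF09BF4C97CCF4335.
0xF09BF4C97CCF4335 = 17337720336712418101.

17337720336712418101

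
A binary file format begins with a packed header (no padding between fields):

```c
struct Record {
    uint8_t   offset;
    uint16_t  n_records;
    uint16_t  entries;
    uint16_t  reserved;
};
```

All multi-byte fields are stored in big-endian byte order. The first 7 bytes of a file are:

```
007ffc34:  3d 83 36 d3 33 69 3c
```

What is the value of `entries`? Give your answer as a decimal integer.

`entries` follows `offset` (1 B), `n_records` (2 B), so it starts at offset 1 + 2 = 3 and occupies 2 bytes.
Bytes at offsets 3..4: D3 33.
Big-endian: lowest address holds the most-significant byte.
The bytes are already most-significant first: 0xD333.
0xD333 = 54067.

54067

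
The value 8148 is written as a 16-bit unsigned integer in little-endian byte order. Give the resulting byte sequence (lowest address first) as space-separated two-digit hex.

D4 1F

8148 in hexadecimal, padded to 16 bits, is 0x1FD4.
Split into bytes (most-significant first): 1F D4.
Little-endian: lowest address holds the least-significant byte.
So at ascending addresses the bytes are D4 1F.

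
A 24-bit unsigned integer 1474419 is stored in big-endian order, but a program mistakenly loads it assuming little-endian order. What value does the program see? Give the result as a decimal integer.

1474419 in 24-bit hexadecimal is 0x167F73.
Stored big-endian, the bytes at ascending addresses are 16 7F 73.
Read back as little-endian, the first byte is least significant, giving 0x737F16.
0x737F16 = 7569174.

7569174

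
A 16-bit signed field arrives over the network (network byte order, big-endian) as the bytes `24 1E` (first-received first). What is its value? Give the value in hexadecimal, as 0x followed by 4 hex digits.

0x241E

Big-endian: lowest address holds the most-significant byte.
The bytes are already most-significant first: 0x241E.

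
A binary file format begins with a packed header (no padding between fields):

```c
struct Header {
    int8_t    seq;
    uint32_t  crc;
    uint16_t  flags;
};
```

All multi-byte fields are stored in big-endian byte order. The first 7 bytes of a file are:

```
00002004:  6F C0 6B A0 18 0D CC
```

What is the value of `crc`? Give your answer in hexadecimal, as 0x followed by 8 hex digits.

0xC06BA018

`crc` follows `seq` (1 byte), so it starts at byte offset 1 and occupies 4 bytes.
Bytes at offsets 1..4: C0 6B A0 18.
Big-endian: lowest address holds the most-significant byte.
The bytes are already most-significant first: 0xC06BA018.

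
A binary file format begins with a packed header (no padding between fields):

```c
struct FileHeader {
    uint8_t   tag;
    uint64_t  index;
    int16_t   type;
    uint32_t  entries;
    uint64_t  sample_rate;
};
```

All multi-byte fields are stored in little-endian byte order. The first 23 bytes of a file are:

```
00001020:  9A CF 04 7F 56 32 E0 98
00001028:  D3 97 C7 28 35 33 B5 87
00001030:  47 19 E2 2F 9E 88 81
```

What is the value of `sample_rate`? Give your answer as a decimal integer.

`sample_rate` follows `tag` (1 B), `index` (8 B), `type` (2 B), `entries` (4 B), so it starts at offset 1 + 8 + 2 + 4 = 15 and occupies 8 bytes.
Bytes at offsets 15..22: 87 47 19 E2 2F 9E 88 81.
Little-endian: lowest address holds the least-significant byte.
Reassemble most-significant byte first: 81 88 9E 2F E2 19 47 87 → 0x81889E2FE2194787.
0x81889E2FE2194787 = 9333884156219312007.

9333884156219312007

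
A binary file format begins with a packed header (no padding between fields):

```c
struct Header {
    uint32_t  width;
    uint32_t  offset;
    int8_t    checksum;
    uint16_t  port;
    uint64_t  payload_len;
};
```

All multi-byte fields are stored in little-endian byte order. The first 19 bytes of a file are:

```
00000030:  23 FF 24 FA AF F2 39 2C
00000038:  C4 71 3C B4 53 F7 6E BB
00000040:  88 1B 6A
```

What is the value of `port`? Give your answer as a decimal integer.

`port` follows `width` (4 B), `offset` (4 B), `checksum` (1 B), so it starts at offset 4 + 4 + 1 = 9 and occupies 2 bytes.
Bytes at offsets 9..10: 71 3C.
Little-endian stores the least-significant byte at the lowest address.
Reassemble most-significant byte first: 3C 71 → 0x3C71.
0x3C71 = 15473.

15473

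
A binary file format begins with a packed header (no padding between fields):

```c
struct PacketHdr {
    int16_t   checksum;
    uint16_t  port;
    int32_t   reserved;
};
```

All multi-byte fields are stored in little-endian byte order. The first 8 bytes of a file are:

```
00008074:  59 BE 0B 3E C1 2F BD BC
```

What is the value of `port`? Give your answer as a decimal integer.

15883

`port` follows `checksum` (2 bytes), so it starts at byte offset 2 and occupies 2 bytes.
Bytes at offsets 2..3: 0B 3E.
Little-endian: lowest address holds the least-significant byte.
Reassemble most-significant byte first: 3E 0B → 0x3E0B.
0x3E0B = 15883.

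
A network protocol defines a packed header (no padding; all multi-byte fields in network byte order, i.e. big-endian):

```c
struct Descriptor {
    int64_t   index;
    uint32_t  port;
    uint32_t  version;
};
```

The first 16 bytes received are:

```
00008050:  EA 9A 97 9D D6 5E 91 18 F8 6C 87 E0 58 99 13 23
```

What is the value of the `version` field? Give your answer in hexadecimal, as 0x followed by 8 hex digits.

`version` follows `index` (8 B), `port` (4 B), so it starts at offset 8 + 4 = 12 and occupies 4 bytes.
Bytes at offsets 12..15: 58 99 13 23.
Big-endian stores the most-significant byte at the lowest address.
The bytes are already most-significant first: 0x58991323.

0x58991323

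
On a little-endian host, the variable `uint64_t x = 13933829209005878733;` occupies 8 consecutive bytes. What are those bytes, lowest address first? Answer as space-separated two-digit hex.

13933829209005878733 in hexadecimal, padded to 64 bits, is 0xC15EE7D74BC1EDCD.
Split into bytes (most-significant first): C1 5E E7 D7 4B C1 ED CD.
Little-endian stores the least-significant byte at the lowest address.
So at ascending addresses the bytes are CD ED C1 4B D7 E7 5E C1.

CD ED C1 4B D7 E7 5E C1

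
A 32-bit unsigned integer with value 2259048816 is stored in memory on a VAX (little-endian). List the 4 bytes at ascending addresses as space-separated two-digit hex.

70 59 A6 86

2259048816 in hexadecimal, padded to 32 bits, is 0x86A65970.
Split into bytes (most-significant first): 86 A6 59 70.
In little-endian order the low byte comes first in memory.
So at ascending addresses the bytes are 70 59 A6 86.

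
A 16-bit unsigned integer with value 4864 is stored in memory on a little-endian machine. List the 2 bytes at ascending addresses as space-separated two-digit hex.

4864 in hexadecimal, padded to 16 bits, is 0x1300.
Split into bytes (most-significant first): 13 00.
Little-endian: lowest address holds the least-significant byte.
So at ascending addresses the bytes are 00 13.

00 13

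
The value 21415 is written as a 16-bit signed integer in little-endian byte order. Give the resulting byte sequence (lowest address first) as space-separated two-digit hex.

A7 53

21415 in hexadecimal, padded to 16 bits, is 0x53A7.
Split into bytes (most-significant first): 53 A7.
In little-endian order the low byte comes first in memory.
So at ascending addresses the bytes are A7 53.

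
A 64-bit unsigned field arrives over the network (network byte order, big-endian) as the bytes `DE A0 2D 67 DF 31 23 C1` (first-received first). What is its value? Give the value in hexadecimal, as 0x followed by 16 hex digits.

Big-endian: lowest address holds the most-significant byte.
The bytes are already most-significant first: 0xDEA02D67DF3123C1.

0xDEA02D67DF3123C1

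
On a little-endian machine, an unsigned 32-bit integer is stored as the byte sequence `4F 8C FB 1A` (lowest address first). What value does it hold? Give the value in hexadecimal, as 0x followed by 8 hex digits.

0x1AFB8C4F

Little-endian stores the least-significant byte at the lowest address.
Reassemble most-significant byte first: 1A FB 8C 4F → 0x1AFB8C4F.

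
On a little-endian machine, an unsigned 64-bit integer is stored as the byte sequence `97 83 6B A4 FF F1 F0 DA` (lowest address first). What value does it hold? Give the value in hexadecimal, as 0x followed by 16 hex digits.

0xDAF0F1FFA46B8397

Little-endian stores the least-significant byte at the lowest address.
Reassemble most-significant byte first: DA F0 F1 FF A4 6B 83 97 → 0xDAF0F1FFA46B8397.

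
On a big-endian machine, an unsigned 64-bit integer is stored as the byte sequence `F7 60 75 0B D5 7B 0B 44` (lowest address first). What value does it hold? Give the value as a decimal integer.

In big-endian order the high byte comes first in memory.
The bytes are already most-significant first: 0xF760750BD57B0B44.
0xF760750BD57B0B44 = 17825376018819124036.

17825376018819124036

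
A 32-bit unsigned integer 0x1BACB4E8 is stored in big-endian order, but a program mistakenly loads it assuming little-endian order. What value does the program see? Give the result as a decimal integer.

Stored big-endian, the bytes at ascending addresses are 1B AC B4 E8.
Read back as little-endian, the first byte is least significant, giving 0xE8B4AC1B.
0xE8B4AC1B = 3904154651.

3904154651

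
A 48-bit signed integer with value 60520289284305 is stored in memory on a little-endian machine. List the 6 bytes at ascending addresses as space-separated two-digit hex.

60520289284305 in hexadecimal, padded to 48 bits, is 0x370AFA5830D1.
Split into bytes (most-significant first): 37 0A FA 58 30 D1.
In little-endian order the low byte comes first in memory.
So at ascending addresses the bytes are D1 30 58 FA 0A 37.

D1 30 58 FA 0A 37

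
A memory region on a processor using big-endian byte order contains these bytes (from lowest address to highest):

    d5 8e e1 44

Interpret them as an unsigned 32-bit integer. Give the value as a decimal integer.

In big-endian order the high byte comes first in memory.
The bytes are already most-significant first: 0xD58EE144.
0xD58EE144 = 3582910788.

3582910788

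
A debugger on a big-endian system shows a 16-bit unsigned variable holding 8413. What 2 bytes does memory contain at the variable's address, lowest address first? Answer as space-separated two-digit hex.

8413 in hexadecimal, padded to 16 bits, is 0x20DD.
Split into bytes (most-significant first): 20 DD.
Big-endian stores the most-significant byte at the lowest address.
So the memory order matches the most-significant-first order: 20 DD.

20 DD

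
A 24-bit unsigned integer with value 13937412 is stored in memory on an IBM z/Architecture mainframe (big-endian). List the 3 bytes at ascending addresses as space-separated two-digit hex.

13937412 in hexadecimal, padded to 24 bits, is 0xD4AB04.
Split into bytes (most-significant first): D4 AB 04.
Big-endian: lowest address holds the most-significant byte.
So the memory order matches the most-significant-first order: D4 AB 04.

D4 AB 04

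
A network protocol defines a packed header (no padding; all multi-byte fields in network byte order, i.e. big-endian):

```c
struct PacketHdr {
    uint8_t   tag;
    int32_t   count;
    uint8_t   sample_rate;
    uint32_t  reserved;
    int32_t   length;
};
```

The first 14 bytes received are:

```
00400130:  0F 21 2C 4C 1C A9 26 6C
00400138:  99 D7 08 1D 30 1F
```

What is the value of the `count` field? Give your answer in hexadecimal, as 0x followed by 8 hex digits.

0x212C4C1C

`count` follows `tag` (1 byte), so it starts at byte offset 1 and occupies 4 bytes.
Bytes at offsets 1..4: 21 2C 4C 1C.
Big-endian: lowest address holds the most-significant byte.
The bytes are already most-significant first: 0x212C4C1C.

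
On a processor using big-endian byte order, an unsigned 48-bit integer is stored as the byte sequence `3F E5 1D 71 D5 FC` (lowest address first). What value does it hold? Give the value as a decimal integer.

70253274060284

Big-endian: lowest address holds the most-significant byte.
The bytes are already most-significant first: 0x3FE51D71D5FC.
0x3FE51D71D5FC = 70253274060284.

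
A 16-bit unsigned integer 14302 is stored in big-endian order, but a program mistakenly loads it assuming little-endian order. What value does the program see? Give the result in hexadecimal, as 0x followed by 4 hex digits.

14302 in 16-bit hexadecimal is 0x37DE.
Stored big-endian, the bytes at ascending addresses are 37 DE.
Read back as little-endian, the first byte is least significant, giving 0xDE37.

0xDE37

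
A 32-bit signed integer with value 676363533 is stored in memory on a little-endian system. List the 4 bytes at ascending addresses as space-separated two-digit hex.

676363533 in hexadecimal, padded to 32 bits, is 0x28507D0D.
Split into bytes (most-significant first): 28 50 7D 0D.
Little-endian stores the least-significant byte at the lowest address.
So at ascending addresses the bytes are 0D 7D 50 28.

0D 7D 50 28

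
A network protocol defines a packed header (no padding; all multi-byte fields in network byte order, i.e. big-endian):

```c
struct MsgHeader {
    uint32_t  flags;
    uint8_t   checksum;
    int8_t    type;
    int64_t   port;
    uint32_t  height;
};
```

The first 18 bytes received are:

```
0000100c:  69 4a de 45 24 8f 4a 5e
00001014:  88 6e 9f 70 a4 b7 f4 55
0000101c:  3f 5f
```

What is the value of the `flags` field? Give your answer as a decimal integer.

`flags` is the first field, at byte offset 0, occupying 4 bytes.
Bytes at offsets 0..3: 69 4A DE 45.
Big-endian: lowest address holds the most-significant byte.
The bytes are already most-significant first: 0x694ADE45.
0x694ADE45 = 1766514245.

1766514245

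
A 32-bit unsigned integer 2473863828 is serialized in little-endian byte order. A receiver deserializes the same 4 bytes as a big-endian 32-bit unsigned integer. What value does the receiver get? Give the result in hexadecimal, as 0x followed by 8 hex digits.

2473863828 in 32-bit hexadecimal is 0x93742A94.
Stored little-endian, the bytes at ascending addresses are 94 2A 74 93.
Read back as big-endian, the last byte is least significant, giving 0x942A7493.

0x942A7493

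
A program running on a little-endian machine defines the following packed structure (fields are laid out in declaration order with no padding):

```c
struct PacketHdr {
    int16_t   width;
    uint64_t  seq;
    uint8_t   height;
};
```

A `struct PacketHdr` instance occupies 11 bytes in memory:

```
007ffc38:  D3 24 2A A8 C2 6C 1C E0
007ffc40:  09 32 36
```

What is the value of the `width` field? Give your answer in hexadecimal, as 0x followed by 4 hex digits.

`width` is the first field, at byte offset 0, occupying 2 bytes.
Bytes at offsets 0..1: D3 24.
Little-endian: lowest address holds the least-significant byte.
Reassemble most-significant byte first: 24 D3 → 0x24D3.

0x24D3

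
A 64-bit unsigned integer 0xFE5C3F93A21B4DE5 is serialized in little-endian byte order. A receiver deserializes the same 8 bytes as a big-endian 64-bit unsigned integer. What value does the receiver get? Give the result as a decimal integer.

Stored little-endian, the bytes at ascending addresses are E5 4D 1B A2 93 3F 5C FE.
Read back as big-endian, the last byte is least significant, giving 0xE54D1BA2933F5CFE.
0xE54D1BA2933F5CFE = 16522892992961273086.

16522892992961273086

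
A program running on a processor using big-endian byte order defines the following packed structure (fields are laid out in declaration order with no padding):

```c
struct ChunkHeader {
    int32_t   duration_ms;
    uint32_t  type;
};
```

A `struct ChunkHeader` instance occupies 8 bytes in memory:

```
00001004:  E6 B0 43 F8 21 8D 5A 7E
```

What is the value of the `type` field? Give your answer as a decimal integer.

`type` follows `duration_ms` (4 bytes), so it starts at byte offset 4 and occupies 4 bytes.
Bytes at offsets 4..7: 21 8D 5A 7E.
In big-endian order the high byte comes first in memory.
The bytes are already most-significant first: 0x218D5A7E.
0x218D5A7E = 562911870.

562911870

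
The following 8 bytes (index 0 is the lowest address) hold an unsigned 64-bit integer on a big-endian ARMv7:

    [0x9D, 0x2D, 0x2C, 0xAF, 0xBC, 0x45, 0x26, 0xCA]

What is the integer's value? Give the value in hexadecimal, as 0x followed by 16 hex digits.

Big-endian: lowest address holds the most-significant byte.
The bytes are already most-significant first: 0x9D2D2CAFBC4526CA.

0x9D2D2CAFBC4526CA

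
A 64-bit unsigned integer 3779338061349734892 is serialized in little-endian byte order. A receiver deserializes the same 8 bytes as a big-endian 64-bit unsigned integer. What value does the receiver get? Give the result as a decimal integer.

17026383309055685172

3779338061349734892 in 64-bit hexadecimal is 0x3472E7F168DD49EC.
Stored little-endian, the bytes at ascending addresses are EC 49 DD 68 F1 E7 72 34.
Read back as big-endian, the last byte is least significant, giving 0xEC49DD68F1E77234.
0xEC49DD68F1E77234 = 17026383309055685172.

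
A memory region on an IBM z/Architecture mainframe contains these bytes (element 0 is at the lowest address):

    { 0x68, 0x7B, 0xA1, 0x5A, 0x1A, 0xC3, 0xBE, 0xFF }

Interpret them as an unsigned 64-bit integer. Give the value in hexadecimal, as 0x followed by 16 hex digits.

0x687BA15A1AC3BEFF

Big-endian: lowest address holds the most-significant byte.
The bytes are already most-significant first: 0x687BA15A1AC3BEFF.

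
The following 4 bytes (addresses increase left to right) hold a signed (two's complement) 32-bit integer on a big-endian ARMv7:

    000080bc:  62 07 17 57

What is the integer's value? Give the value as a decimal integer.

Big-endian stores the most-significant byte at the lowest address.
The bytes are already most-significant first: 0x62071757.
0x62071757 = 1644631895.

1644631895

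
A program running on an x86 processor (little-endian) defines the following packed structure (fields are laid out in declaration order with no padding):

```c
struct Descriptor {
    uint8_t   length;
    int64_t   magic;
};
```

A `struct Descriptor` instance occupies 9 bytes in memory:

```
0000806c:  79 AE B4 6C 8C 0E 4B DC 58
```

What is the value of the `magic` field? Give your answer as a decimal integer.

6403075296071562414

`magic` follows `length` (1 byte), so it starts at byte offset 1 and occupies 8 bytes.
Bytes at offsets 1..8: AE B4 6C 8C 0E 4B DC 58.
Little-endian stores the least-significant byte at the lowest address.
Reassemble most-significant byte first: 58 DC 4B 0E 8C 6C B4 AE → 0x58DC4B0E8C6CB4AE.
0x58DC4B0E8C6CB4AE = 6403075296071562414.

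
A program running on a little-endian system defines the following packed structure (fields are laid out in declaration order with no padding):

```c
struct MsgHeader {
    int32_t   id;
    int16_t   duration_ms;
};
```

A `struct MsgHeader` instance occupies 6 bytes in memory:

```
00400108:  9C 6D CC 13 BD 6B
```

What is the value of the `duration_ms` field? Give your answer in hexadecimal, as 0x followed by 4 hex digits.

0x6BBD

`duration_ms` follows `id` (4 bytes), so it starts at byte offset 4 and occupies 2 bytes.
Bytes at offsets 4..5: BD 6B.
Little-endian: lowest address holds the least-significant byte.
Reassemble most-significant byte first: 6B BD → 0x6BBD.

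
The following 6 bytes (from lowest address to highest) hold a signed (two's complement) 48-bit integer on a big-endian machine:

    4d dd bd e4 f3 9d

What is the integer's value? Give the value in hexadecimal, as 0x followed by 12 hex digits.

Big-endian: lowest address holds the most-significant byte.
The bytes are already most-significant first: 0x4DDDBDE4F39D.

0x4DDDBDE4F39D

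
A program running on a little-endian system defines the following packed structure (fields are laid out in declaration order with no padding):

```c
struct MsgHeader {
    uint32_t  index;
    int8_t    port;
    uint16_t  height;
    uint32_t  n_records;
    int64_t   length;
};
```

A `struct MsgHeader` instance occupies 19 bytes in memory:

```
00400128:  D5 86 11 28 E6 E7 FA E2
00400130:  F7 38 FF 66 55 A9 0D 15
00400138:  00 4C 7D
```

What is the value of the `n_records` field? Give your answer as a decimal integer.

`n_records` follows `index` (4 B), `port` (1 B), `height` (2 B), so it starts at offset 4 + 1 + 2 = 7 and occupies 4 bytes.
Bytes at offsets 7..10: E2 F7 38 FF.
Little-endian: lowest address holds the least-significant byte.
Reassemble most-significant byte first: FF 38 F7 E2 → 0xFF38F7E2.
0xFF38F7E2 = 4281923554.

4281923554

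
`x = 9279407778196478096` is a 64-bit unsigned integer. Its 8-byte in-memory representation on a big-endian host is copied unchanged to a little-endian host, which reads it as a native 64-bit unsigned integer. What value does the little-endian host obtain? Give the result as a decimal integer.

9279407778196478096 in 64-bit hexadecimal is 0x80C71435B965D890.
Stored big-endian, the bytes at ascending addresses are 80 C7 14 35 B9 65 D8 90.
Read back as little-endian, the first byte is least significant, giving 0x90D865B93514C780.
0x90D865B93514C780 = 10437203982565033856.

10437203982565033856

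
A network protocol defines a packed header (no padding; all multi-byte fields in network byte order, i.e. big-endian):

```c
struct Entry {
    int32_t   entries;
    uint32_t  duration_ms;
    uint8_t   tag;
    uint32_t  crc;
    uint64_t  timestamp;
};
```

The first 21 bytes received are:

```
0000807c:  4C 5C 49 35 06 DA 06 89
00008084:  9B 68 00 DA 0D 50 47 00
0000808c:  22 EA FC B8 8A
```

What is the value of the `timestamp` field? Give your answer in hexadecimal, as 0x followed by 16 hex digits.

0x50470022EAFCB88A

`timestamp` follows `entries` (4 B), `duration_ms` (4 B), `tag` (1 B), `crc` (4 B), so it starts at offset 4 + 4 + 1 + 4 = 13 and occupies 8 bytes.
Bytes at offsets 13..20: 50 47 00 22 EA FC B8 8A.
Big-endian: lowest address holds the most-significant byte.
The bytes are already most-significant first: 0x50470022EAFCB88A.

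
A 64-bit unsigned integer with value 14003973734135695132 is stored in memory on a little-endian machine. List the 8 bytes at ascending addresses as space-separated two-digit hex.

1C 07 0F 3B EA 1B 58 C2

14003973734135695132 in hexadecimal, padded to 64 bits, is 0xC2581BEA3B0F071C.
Split into bytes (most-significant first): C2 58 1B EA 3B 0F 07 1C.
In little-endian order the low byte comes first in memory.
So at ascending addresses the bytes are 1C 07 0F 3B EA 1B 58 C2.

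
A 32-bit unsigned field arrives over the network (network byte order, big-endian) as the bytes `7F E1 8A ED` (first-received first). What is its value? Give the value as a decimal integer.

2145487597

In big-endian order the high byte comes first in memory.
The bytes are already most-significant first: 0x7FE18AED.
0x7FE18AED = 2145487597.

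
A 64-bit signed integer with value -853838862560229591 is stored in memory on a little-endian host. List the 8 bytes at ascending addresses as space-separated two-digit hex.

Two's complement of -853838862560229591 in 64 bits: 853838862560229591 = 0x0BD971EBF25378D7; invert → 0xF4268E140DAC8728; add 1 → 0xF4268E140DAC8729.
Split into bytes (most-significant first): F4 26 8E 14 0D AC 87 29.
In little-endian order the low byte comes first in memory.
So at ascending addresses the bytes are 29 87 AC 0D 14 8E 26 F4.

29 87 AC 0D 14 8E 26 F4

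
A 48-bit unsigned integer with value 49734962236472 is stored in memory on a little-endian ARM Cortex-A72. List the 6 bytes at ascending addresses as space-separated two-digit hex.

38 CC C1 D2 3B 2D

49734962236472 in hexadecimal, padded to 48 bits, is 0x2D3BD2C1CC38.
Split into bytes (most-significant first): 2D 3B D2 C1 CC 38.
Little-endian: lowest address holds the least-significant byte.
So at ascending addresses the bytes are 38 CC C1 D2 3B 2D.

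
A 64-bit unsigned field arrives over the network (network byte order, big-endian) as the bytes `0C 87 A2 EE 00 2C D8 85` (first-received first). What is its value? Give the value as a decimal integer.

902869393399928965

In big-endian order the high byte comes first in memory.
The bytes are already most-significant first: 0x0C87A2EE002CD885.
0x0C87A2EE002CD885 = 902869393399928965.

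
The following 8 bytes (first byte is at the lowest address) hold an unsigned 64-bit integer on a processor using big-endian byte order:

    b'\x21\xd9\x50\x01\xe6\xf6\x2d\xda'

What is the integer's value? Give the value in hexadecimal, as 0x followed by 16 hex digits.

0x21D95001E6F62DDA

Big-endian: lowest address holds the most-significant byte.
The bytes are already most-significant first: 0x21D95001E6F62DDA.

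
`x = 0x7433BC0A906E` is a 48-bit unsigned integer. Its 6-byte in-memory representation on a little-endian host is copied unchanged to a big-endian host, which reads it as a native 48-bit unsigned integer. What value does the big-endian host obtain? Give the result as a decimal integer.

121564934452084

Stored little-endian, the bytes at ascending addresses are 6E 90 0A BC 33 74.
Read back as big-endian, the last byte is least significant, giving 0x6E900ABC3374.
0x6E900ABC3374 = 121564934452084.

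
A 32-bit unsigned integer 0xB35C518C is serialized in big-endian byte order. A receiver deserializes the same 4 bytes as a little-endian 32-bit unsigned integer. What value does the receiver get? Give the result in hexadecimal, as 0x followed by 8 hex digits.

Stored big-endian, the bytes at ascending addresses are B3 5C 51 8C.
Read back as little-endian, the first byte is least significant, giving 0x8C515CB3.

0x8C515CB3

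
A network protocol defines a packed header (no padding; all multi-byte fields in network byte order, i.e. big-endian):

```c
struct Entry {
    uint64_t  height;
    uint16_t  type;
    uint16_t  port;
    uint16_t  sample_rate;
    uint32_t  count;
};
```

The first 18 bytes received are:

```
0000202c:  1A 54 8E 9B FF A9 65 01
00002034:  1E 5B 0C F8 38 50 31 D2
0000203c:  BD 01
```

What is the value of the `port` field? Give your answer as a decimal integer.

`port` follows `height` (8 B), `type` (2 B), so it starts at offset 8 + 2 = 10 and occupies 2 bytes.
Bytes at offsets 10..11: 0C F8.
Big-endian: lowest address holds the most-significant byte.
The bytes are already most-significant first: 0x0CF8.
0x0CF8 = 3320.

3320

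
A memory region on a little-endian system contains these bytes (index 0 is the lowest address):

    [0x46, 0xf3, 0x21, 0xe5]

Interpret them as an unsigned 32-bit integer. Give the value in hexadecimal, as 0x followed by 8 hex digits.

0xE521F346

Little-endian stores the least-significant byte at the lowest address.
Reassemble most-significant byte first: E5 21 F3 46 → 0xE521F346.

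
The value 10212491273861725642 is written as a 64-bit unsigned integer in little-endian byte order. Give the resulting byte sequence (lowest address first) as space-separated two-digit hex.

CA FD 4D 9A B4 0E BA 8D

10212491273861725642 in hexadecimal, padded to 64 bits, is 0x8DBA0EB49A4DFDCA.
Split into bytes (most-significant first): 8D BA 0E B4 9A 4D FD CA.
In little-endian order the low byte comes first in memory.
So at ascending addresses the bytes are CA FD 4D 9A B4 0E BA 8D.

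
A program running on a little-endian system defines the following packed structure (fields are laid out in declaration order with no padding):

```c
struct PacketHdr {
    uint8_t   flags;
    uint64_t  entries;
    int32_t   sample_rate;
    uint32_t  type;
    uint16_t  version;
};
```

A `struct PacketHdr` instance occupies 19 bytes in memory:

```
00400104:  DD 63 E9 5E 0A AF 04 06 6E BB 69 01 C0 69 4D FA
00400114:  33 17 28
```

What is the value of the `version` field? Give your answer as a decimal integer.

10263

`version` follows `flags` (1 B), `entries` (8 B), `sample_rate` (4 B), `type` (4 B), so it starts at offset 1 + 8 + 4 + 4 = 17 and occupies 2 bytes.
Bytes at offsets 17..18: 17 28.
In little-endian order the low byte comes first in memory.
Reassemble most-significant byte first: 28 17 → 0x2817.
0x2817 = 10263.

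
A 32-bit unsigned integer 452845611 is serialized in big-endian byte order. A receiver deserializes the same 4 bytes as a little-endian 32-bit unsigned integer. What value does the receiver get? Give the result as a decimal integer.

736165146

452845611 in 32-bit hexadecimal is 0x1AFDE02B.
Stored big-endian, the bytes at ascending addresses are 1A FD E0 2B.
Read back as little-endian, the first byte is least significant, giving 0x2BE0FD1A.
0x2BE0FD1A = 736165146.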